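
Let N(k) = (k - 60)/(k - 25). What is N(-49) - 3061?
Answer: -226405/74 ≈ -3059.5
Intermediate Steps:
N(k) = (-60 + k)/(-25 + k)
N(-49) - 3061 = (-60 - 49)/(-25 - 49) - 3061 = -109/(-74) - 3061 = -1/74*(-109) - 3061 = 109/74 - 3061 = -226405/74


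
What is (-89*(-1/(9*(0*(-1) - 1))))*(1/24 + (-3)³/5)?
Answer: 57227/1080 ≈ 52.988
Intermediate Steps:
(-89*(-1/(9*(0*(-1) - 1))))*(1/24 + (-3)³/5) = (-89*(-1/(9*(0 - 1))))*(1*(1/24) - 27*⅕) = (-89/((-1*(-9))))*(1/24 - 27/5) = -89/9*(-643/120) = 57227/1080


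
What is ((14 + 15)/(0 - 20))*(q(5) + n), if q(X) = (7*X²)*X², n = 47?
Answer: -64119/10 ≈ -6411.9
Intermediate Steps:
q(X) = 7*X⁴
((14 + 15)/(0 - 20))*(q(5) + n) = ((14 + 15)/(0 - 20))*(7*5⁴ + 47) = (29/(-20))*(7*625 + 47) = (29*(-1/20))*(4375 + 47) = -29/20*4422 = -64119/10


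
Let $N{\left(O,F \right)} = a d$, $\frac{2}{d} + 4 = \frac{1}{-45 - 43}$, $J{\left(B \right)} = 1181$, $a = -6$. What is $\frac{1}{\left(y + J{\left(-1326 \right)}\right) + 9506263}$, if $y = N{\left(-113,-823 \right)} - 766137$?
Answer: $\frac{353}{3085682427} \approx 1.144 \cdot 10^{-7}$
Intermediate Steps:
$d = - \frac{176}{353}$ ($d = \frac{2}{-4 + \frac{1}{-45 - 43}} = \frac{2}{-4 + \frac{1}{-88}} = \frac{2}{-4 - \frac{1}{88}} = \frac{2}{- \frac{353}{88}} = 2 \left(- \frac{88}{353}\right) = - \frac{176}{353} \approx -0.49858$)
$N{\left(O,F \right)} = \frac{1056}{353}$ ($N{\left(O,F \right)} = \left(-6\right) \left(- \frac{176}{353}\right) = \frac{1056}{353}$)
$y = - \frac{270445305}{353}$ ($y = \frac{1056}{353} - 766137 = - \frac{270445305}{353} \approx -7.6613 \cdot 10^{5}$)
$\frac{1}{\left(y + J{\left(-1326 \right)}\right) + 9506263} = \frac{1}{\left(- \frac{270445305}{353} + 1181\right) + 9506263} = \frac{1}{- \frac{270028412}{353} + 9506263} = \frac{1}{\frac{3085682427}{353}} = \frac{353}{3085682427}$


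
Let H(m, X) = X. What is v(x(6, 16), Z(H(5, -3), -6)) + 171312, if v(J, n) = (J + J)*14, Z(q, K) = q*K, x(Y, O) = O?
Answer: 171760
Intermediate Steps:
Z(q, K) = K*q
v(J, n) = 28*J (v(J, n) = (2*J)*14 = 28*J)
v(x(6, 16), Z(H(5, -3), -6)) + 171312 = 28*16 + 171312 = 448 + 171312 = 171760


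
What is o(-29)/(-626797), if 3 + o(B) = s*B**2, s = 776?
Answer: -652613/626797 ≈ -1.0412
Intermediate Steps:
o(B) = -3 + 776*B**2
o(-29)/(-626797) = (-3 + 776*(-29)**2)/(-626797) = (-3 + 776*841)*(-1/626797) = (-3 + 652616)*(-1/626797) = 652613*(-1/626797) = -652613/626797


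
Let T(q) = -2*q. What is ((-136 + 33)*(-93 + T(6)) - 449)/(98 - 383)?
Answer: -10366/285 ≈ -36.372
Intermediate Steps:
((-136 + 33)*(-93 + T(6)) - 449)/(98 - 383) = ((-136 + 33)*(-93 - 2*6) - 449)/(98 - 383) = (-103*(-93 - 12) - 449)/(-285) = (-103*(-105) - 449)*(-1/285) = (10815 - 449)*(-1/285) = 10366*(-1/285) = -10366/285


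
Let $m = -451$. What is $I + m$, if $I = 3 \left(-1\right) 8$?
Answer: $-475$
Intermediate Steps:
$I = -24$ ($I = \left(-3\right) 8 = -24$)
$I + m = -24 - 451 = -475$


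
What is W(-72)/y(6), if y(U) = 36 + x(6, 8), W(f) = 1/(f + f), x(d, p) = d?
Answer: -1/6048 ≈ -0.00016534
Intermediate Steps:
W(f) = 1/(2*f)
y(U) = 42 (y(U) = 36 + 6 = 42)
W(-72)/y(6) = ((½)/(-72))/42 = ((½)*(-1/72))*(1/42) = -1/144*1/42 = -1/6048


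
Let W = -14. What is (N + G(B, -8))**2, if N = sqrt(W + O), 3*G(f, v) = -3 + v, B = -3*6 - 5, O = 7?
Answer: 58/9 - 22*I*sqrt(7)/3 ≈ 6.4444 - 19.402*I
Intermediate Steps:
B = -23 (B = -18 - 5 = -23)
G(f, v) = -1 + v/3 (G(f, v) = (-3 + v)/3 = -1 + v/3)
N = I*sqrt(7) (N = sqrt(-14 + 7) = sqrt(-7) = I*sqrt(7) ≈ 2.6458*I)
(N + G(B, -8))**2 = (I*sqrt(7) + (-1 + (1/3)*(-8)))**2 = (I*sqrt(7) + (-1 - 8/3))**2 = (I*sqrt(7) - 11/3)**2 = (-11/3 + I*sqrt(7))**2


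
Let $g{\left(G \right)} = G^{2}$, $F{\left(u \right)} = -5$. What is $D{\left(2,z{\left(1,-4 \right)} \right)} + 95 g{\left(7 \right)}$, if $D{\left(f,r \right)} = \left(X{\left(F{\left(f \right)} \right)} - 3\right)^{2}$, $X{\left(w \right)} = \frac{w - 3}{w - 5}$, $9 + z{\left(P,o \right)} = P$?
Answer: $\frac{116496}{25} \approx 4659.8$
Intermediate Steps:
$z{\left(P,o \right)} = -9 + P$
$X{\left(w \right)} = \frac{-3 + w}{-5 + w}$
$D{\left(f,r \right)} = \frac{121}{25}$ ($D{\left(f,r \right)} = \left(\frac{-3 - 5}{-5 - 5} - 3\right)^{2} = \left(\frac{1}{-10} \left(-8\right) - 3\right)^{2} = \left(\left(- \frac{1}{10}\right) \left(-8\right) - 3\right)^{2} = \left(\frac{4}{5} - 3\right)^{2} = \left(- \frac{11}{5}\right)^{2} = \frac{121}{25}$)
$D{\left(2,z{\left(1,-4 \right)} \right)} + 95 g{\left(7 \right)} = \frac{121}{25} + 95 \cdot 7^{2} = \frac{121}{25} + 95 \cdot 49 = \frac{121}{25} + 4655 = \frac{116496}{25}$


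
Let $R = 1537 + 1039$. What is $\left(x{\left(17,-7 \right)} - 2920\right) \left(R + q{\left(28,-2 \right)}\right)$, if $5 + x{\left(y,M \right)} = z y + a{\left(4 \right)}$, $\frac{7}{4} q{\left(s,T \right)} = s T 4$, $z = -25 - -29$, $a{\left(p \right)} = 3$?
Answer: $-6986592$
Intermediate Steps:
$z = 4$ ($z = -25 + 29 = 4$)
$q{\left(s,T \right)} = \frac{16 T s}{7}$ ($q{\left(s,T \right)} = \frac{4 s T 4}{7} = \frac{4 T s 4}{7} = \frac{4 \cdot 4 T s}{7} = \frac{16 T s}{7}$)
$x{\left(y,M \right)} = -2 + 4 y$ ($x{\left(y,M \right)} = -5 + \left(4 y + 3\right) = -5 + \left(3 + 4 y\right) = -2 + 4 y$)
$R = 2576$
$\left(x{\left(17,-7 \right)} - 2920\right) \left(R + q{\left(28,-2 \right)}\right) = \left(\left(-2 + 4 \cdot 17\right) - 2920\right) \left(2576 + \frac{16}{7} \left(-2\right) 28\right) = \left(\left(-2 + 68\right) - 2920\right) \left(2576 - 128\right) = \left(66 - 2920\right) 2448 = \left(-2854\right) 2448 = -6986592$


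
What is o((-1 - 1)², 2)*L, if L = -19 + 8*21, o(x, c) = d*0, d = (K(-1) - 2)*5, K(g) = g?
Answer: 0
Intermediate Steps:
d = -15 (d = (-1 - 2)*5 = -3*5 = -15)
o(x, c) = 0 (o(x, c) = -15*0 = 0)
L = 149 (L = -19 + 168 = 149)
o((-1 - 1)², 2)*L = 0*149 = 0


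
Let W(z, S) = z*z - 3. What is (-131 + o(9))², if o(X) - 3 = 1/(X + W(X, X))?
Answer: 123988225/7569 ≈ 16381.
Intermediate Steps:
W(z, S) = -3 + z² (W(z, S) = z² - 3 = -3 + z²)
o(X) = 3 + 1/(-3 + X + X²) (o(X) = 3 + 1/(X + (-3 + X²)) = 3 + 1/(-3 + X + X²))
(-131 + o(9))² = (-131 + (-8 + 3*9 + 3*9²)/(-3 + 9 + 9²))² = (-131 + (-8 + 27 + 3*81)/(-3 + 9 + 81))² = (-131 + (-8 + 27 + 243)/87)² = (-131 + (1/87)*262)² = (-131 + 262/87)² = (-11135/87)² = 123988225/7569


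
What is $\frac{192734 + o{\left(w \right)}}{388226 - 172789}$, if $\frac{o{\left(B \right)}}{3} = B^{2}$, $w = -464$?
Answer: $\frac{838622}{215437} \approx 3.8927$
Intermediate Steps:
$o{\left(B \right)} = 3 B^{2}$
$\frac{192734 + o{\left(w \right)}}{388226 - 172789} = \frac{192734 + 3 \left(-464\right)^{2}}{388226 - 172789} = \frac{192734 + 3 \cdot 215296}{215437} = \left(192734 + 645888\right) \frac{1}{215437} = 838622 \cdot \frac{1}{215437} = \frac{838622}{215437}$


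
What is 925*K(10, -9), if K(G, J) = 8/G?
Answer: 740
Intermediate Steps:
925*K(10, -9) = 925*(8/10) = 925*(8*(⅒)) = 925*(⅘) = 740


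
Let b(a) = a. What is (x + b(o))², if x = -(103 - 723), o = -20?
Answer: 360000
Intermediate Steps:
x = 620 (x = -1*(-620) = 620)
(x + b(o))² = (620 - 20)² = 600² = 360000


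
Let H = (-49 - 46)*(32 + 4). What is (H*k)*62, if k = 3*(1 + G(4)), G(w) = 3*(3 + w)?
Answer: -13994640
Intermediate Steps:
H = -3420 (H = -95*36 = -3420)
G(w) = 9 + 3*w
k = 66 (k = 3*(1 + (9 + 3*4)) = 3*(1 + (9 + 12)) = 3*(1 + 21) = 3*22 = 66)
(H*k)*62 = -3420*66*62 = -225720*62 = -13994640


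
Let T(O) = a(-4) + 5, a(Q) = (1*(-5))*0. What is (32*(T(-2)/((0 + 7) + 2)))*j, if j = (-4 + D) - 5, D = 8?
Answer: -160/9 ≈ -17.778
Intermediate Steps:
a(Q) = 0 (a(Q) = -5*0 = 0)
T(O) = 5 (T(O) = 0 + 5 = 5)
j = -1 (j = (-4 + 8) - 5 = 4 - 5 = -1)
(32*(T(-2)/((0 + 7) + 2)))*j = (32*(5/((0 + 7) + 2)))*(-1) = (32*(5/(7 + 2)))*(-1) = (32*(5/9))*(-1) = (160/9)*(-1) = -160/9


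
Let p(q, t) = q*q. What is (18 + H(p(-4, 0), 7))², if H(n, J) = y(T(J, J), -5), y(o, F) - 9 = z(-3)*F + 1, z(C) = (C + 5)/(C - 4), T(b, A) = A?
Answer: 42436/49 ≈ 866.04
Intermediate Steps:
p(q, t) = q²
z(C) = (5 + C)/(-4 + C)
y(o, F) = 10 - 2*F/7 (y(o, F) = 9 + (((5 - 3)/(-4 - 3))*F + 1) = 9 + ((2/(-7))*F + 1) = 9 + ((-⅐*2)*F + 1) = 9 + (-2*F/7 + 1) = 9 + (1 - 2*F/7) = 10 - 2*F/7)
H(n, J) = 80/7 (H(n, J) = 10 - 2/7*(-5) = 10 + 10/7 = 80/7)
(18 + H(p(-4, 0), 7))² = (18 + 80/7)² = (206/7)² = 42436/49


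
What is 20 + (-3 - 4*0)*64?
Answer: -172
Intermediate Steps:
20 + (-3 - 4*0)*64 = 20 + (-3 + 0)*64 = 20 - 3*64 = 20 - 192 = -172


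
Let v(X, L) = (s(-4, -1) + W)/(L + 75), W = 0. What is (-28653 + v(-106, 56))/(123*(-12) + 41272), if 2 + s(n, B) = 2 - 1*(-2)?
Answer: -3753541/5213276 ≈ -0.72000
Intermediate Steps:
s(n, B) = 2 (s(n, B) = -2 + (2 - 1*(-2)) = -2 + (2 + 2) = -2 + 4 = 2)
v(X, L) = 2/(75 + L) (v(X, L) = (2 + 0)/(L + 75) = 2/(75 + L))
(-28653 + v(-106, 56))/(123*(-12) + 41272) = (-28653 + 2/(75 + 56))/(123*(-12) + 41272) = (-28653 + 2/131)/(-1476 + 41272) = (-28653 + 2*(1/131))/39796 = (-28653 + 2/131)*(1/39796) = -3753541/131*1/39796 = -3753541/5213276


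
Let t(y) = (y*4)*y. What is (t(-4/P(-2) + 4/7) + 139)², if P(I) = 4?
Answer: 46881409/2401 ≈ 19526.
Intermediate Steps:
t(y) = 4*y² (t(y) = (4*y)*y = 4*y²)
(t(-4/P(-2) + 4/7) + 139)² = (4*(-4/4 + 4/7)² + 139)² = (4*(-4*¼ + 4*(⅐))² + 139)² = (4*(-1 + 4/7)² + 139)² = (4*(-3/7)² + 139)² = (4*(9/49) + 139)² = (36/49 + 139)² = (6847/49)² = 46881409/2401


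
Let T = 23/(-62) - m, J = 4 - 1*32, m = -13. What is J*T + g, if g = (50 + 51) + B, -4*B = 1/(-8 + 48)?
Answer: -1252991/4960 ≈ -252.62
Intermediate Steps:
B = -1/160 (B = -1/(4*(-8 + 48)) = -¼/40 = -¼*1/40 = -1/160 ≈ -0.0062500)
J = -28 (J = 4 - 32 = -28)
g = 16159/160 (g = (50 + 51) - 1/160 = 101 - 1/160 = 16159/160 ≈ 100.99)
T = 783/62 (T = 23/(-62) - 1*(-13) = 23*(-1/62) + 13 = -23/62 + 13 = 783/62 ≈ 12.629)
J*T + g = -28*783/62 + 16159/160 = -10962/31 + 16159/160 = -1252991/4960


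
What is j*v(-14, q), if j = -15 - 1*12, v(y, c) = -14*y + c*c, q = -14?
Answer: -10584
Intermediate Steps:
v(y, c) = c² - 14*y (v(y, c) = -14*y + c² = c² - 14*y)
j = -27 (j = -15 - 12 = -27)
j*v(-14, q) = -27*((-14)² - 14*(-14)) = -27*(196 + 196) = -27*392 = -10584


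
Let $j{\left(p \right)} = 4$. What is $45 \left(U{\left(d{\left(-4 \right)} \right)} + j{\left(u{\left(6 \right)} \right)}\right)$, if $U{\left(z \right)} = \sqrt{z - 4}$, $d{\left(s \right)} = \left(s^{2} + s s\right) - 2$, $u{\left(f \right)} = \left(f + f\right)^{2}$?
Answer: $180 + 45 \sqrt{26} \approx 409.46$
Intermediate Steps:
$u{\left(f \right)} = 4 f^{2}$ ($u{\left(f \right)} = \left(2 f\right)^{2} = 4 f^{2}$)
$d{\left(s \right)} = -2 + 2 s^{2}$ ($d{\left(s \right)} = \left(s^{2} + s^{2}\right) - 2 = 2 s^{2} - 2 = -2 + 2 s^{2}$)
$U{\left(z \right)} = \sqrt{-4 + z}$
$45 \left(U{\left(d{\left(-4 \right)} \right)} + j{\left(u{\left(6 \right)} \right)}\right) = 45 \left(\sqrt{-4 - \left(2 - 2 \left(-4\right)^{2}\right)} + 4\right) = 45 \left(\sqrt{-4 + \left(-2 + 2 \cdot 16\right)} + 4\right) = 45 \left(\sqrt{-4 + \left(-2 + 32\right)} + 4\right) = 45 \left(\sqrt{-4 + 30} + 4\right) = 45 \left(\sqrt{26} + 4\right) = 45 \left(4 + \sqrt{26}\right) = 180 + 45 \sqrt{26}$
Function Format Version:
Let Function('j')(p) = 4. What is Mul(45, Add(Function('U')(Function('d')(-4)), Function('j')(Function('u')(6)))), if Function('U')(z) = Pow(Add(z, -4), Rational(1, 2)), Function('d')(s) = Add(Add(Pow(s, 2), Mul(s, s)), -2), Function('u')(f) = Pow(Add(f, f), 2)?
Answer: Add(180, Mul(45, Pow(26, Rational(1, 2)))) ≈ 409.46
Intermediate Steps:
Function('u')(f) = Mul(4, Pow(f, 2)) (Function('u')(f) = Pow(Mul(2, f), 2) = Mul(4, Pow(f, 2)))
Function('d')(s) = Add(-2, Mul(2, Pow(s, 2))) (Function('d')(s) = Add(Add(Pow(s, 2), Pow(s, 2)), -2) = Add(Mul(2, Pow(s, 2)), -2) = Add(-2, Mul(2, Pow(s, 2))))
Function('U')(z) = Pow(Add(-4, z), Rational(1, 2))
Mul(45, Add(Function('U')(Function('d')(-4)), Function('j')(Function('u')(6)))) = Mul(45, Add(Pow(Add(-4, Add(-2, Mul(2, Pow(-4, 2)))), Rational(1, 2)), 4)) = Mul(45, Add(Pow(Add(-4, Add(-2, Mul(2, 16))), Rational(1, 2)), 4)) = Mul(45, Add(Pow(Add(-4, Add(-2, 32)), Rational(1, 2)), 4)) = Mul(45, Add(Pow(Add(-4, 30), Rational(1, 2)), 4)) = Mul(45, Add(Pow(26, Rational(1, 2)), 4)) = Mul(45, Add(4, Pow(26, Rational(1, 2)))) = Add(180, Mul(45, Pow(26, Rational(1, 2))))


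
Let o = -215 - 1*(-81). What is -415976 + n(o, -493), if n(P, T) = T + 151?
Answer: -416318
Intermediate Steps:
o = -134 (o = -215 + 81 = -134)
n(P, T) = 151 + T
-415976 + n(o, -493) = -415976 + (151 - 493) = -415976 - 342 = -416318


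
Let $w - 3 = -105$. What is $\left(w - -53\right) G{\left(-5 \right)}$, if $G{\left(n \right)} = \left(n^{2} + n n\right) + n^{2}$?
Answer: $-3675$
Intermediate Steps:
$w = -102$ ($w = 3 - 105 = -102$)
$G{\left(n \right)} = 3 n^{2}$ ($G{\left(n \right)} = \left(n^{2} + n^{2}\right) + n^{2} = 2 n^{2} + n^{2} = 3 n^{2}$)
$\left(w - -53\right) G{\left(-5 \right)} = \left(-102 - -53\right) 3 \left(-5\right)^{2} = \left(-102 + 53\right) 3 \cdot 25 = \left(-49\right) 75 = -3675$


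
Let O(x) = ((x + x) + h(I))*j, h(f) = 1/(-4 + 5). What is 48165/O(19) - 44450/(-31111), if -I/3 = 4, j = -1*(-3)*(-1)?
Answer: -38288735/93333 ≈ -410.24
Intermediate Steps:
j = -3 (j = 3*(-1) = -3)
I = -12 (I = -3*4 = -12)
h(f) = 1 (h(f) = 1/1 = 1)
O(x) = -3 - 6*x (O(x) = ((x + x) + 1)*(-3) = (2*x + 1)*(-3) = (1 + 2*x)*(-3) = -3 - 6*x)
48165/O(19) - 44450/(-31111) = 48165/(-3 - 6*19) - 44450/(-31111) = 48165/(-3 - 114) - 44450*(-1/31111) = 48165/(-117) + 44450/31111 = 48165*(-1/117) + 44450/31111 = -1235/3 + 44450/31111 = -38288735/93333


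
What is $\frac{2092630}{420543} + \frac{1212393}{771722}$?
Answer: $\frac{303541714037}{46363183578} \approx 6.547$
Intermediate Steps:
$\frac{2092630}{420543} + \frac{1212393}{771722} = 2092630 \cdot \frac{1}{420543} + 1212393 \cdot \frac{1}{771722} = \frac{2092630}{420543} + \frac{173199}{110246} = \frac{303541714037}{46363183578}$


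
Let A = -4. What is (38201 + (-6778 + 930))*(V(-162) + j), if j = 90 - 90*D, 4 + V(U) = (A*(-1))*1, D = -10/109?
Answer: 346500630/109 ≈ 3.1789e+6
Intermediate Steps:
D = -10/109 (D = -10*1/109 = -10/109 ≈ -0.091743)
V(U) = 0 (V(U) = -4 - 4*(-1)*1 = -4 + 4*1 = -4 + 4 = 0)
j = 10710/109 (j = 90 - 90*(-10/109) = 90 + 900/109 = 10710/109 ≈ 98.257)
(38201 + (-6778 + 930))*(V(-162) + j) = (38201 + (-6778 + 930))*(0 + 10710/109) = (38201 - 5848)*(10710/109) = 32353*(10710/109) = 346500630/109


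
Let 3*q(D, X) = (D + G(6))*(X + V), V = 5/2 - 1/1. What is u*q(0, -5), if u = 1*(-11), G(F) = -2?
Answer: -77/3 ≈ -25.667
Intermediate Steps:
V = 3/2 (V = 5*(1/2) - 1*1 = 5/2 - 1 = 3/2 ≈ 1.5000)
u = -11
q(D, X) = (-2 + D)*(3/2 + X)/3 (q(D, X) = ((D - 2)*(X + 3/2))/3 = ((-2 + D)*(3/2 + X))/3 = (-2 + D)*(3/2 + X)/3)
u*q(0, -5) = -11*(-1 + (1/2)*0 - 2/3*(-5) + (1/3)*0*(-5)) = -11*(-1 + 0 + 10/3 + 0) = -11*7/3 = -77/3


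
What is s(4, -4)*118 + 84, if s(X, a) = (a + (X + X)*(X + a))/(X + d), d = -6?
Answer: 320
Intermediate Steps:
s(X, a) = (a + 2*X*(X + a))/(-6 + X) (s(X, a) = (a + (X + X)*(X + a))/(X - 6) = (a + (2*X)*(X + a))/(-6 + X) = (a + 2*X*(X + a))/(-6 + X))
s(4, -4)*118 + 84 = ((-4 + 2*4² + 2*4*(-4))/(-6 + 4))*118 + 84 = ((-4 + 2*16 - 32)/(-2))*118 + 84 = -(-4 + 32 - 32)/2*118 + 84 = -½*(-4)*118 + 84 = 2*118 + 84 = 236 + 84 = 320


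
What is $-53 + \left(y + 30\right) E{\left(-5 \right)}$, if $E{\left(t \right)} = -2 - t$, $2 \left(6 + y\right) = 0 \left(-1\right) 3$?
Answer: $19$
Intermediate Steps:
$y = -6$ ($y = -6 + \frac{0 \left(-1\right) 3}{2} = -6 + \frac{0 \cdot 3}{2} = -6 + \frac{1}{2} \cdot 0 = -6 + 0 = -6$)
$-53 + \left(y + 30\right) E{\left(-5 \right)} = -53 + \left(-6 + 30\right) \left(-2 - -5\right) = -53 + 24 \left(-2 + 5\right) = -53 + 24 \cdot 3 = -53 + 72 = 19$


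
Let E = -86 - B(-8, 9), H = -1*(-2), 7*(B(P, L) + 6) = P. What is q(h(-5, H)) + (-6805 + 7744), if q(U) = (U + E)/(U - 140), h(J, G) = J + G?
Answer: 940512/1001 ≈ 939.57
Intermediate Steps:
B(P, L) = -6 + P/7
H = 2
E = -552/7 (E = -86 - (-6 + (1/7)*(-8)) = -86 - (-6 - 8/7) = -86 - 1*(-50/7) = -86 + 50/7 = -552/7 ≈ -78.857)
h(J, G) = G + J
q(U) = (-552/7 + U)/(-140 + U) (q(U) = (U - 552/7)/(U - 140) = (-552/7 + U)/(-140 + U))
q(h(-5, H)) + (-6805 + 7744) = (-552/7 + (2 - 5))/(-140 + (2 - 5)) + (-6805 + 7744) = (-552/7 - 3)/(-140 - 3) + 939 = -573/7/(-143) + 939 = -1/143*(-573/7) + 939 = 573/1001 + 939 = 940512/1001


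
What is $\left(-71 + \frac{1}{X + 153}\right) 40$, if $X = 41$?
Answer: $- \frac{275460}{97} \approx -2839.8$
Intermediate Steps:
$\left(-71 + \frac{1}{X + 153}\right) 40 = \left(-71 + \frac{1}{41 + 153}\right) 40 = \left(-71 + \frac{1}{194}\right) 40 = \left(- \frac{13773}{194}\right) 40 = - \frac{275460}{97}$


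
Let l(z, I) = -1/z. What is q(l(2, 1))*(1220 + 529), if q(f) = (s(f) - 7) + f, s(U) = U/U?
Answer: -22737/2 ≈ -11369.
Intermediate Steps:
s(U) = 1
q(f) = -6 + f (q(f) = (1 - 7) + f = -6 + f)
q(l(2, 1))*(1220 + 529) = (-6 - 1/2)*(1220 + 529) = (-6 - 1*1/2)*1749 = (-6 - 1/2)*1749 = -13/2*1749 = -22737/2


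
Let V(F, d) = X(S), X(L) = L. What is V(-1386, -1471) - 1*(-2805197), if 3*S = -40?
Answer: 8415551/3 ≈ 2.8052e+6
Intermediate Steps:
S = -40/3 (S = (⅓)*(-40) = -40/3 ≈ -13.333)
V(F, d) = -40/3
V(-1386, -1471) - 1*(-2805197) = -40/3 - 1*(-2805197) = -40/3 + 2805197 = 8415551/3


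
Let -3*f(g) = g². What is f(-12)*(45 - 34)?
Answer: -528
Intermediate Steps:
f(g) = -g²/3
f(-12)*(45 - 34) = (-⅓*(-12)²)*(45 - 34) = -⅓*144*11 = -48*11 = -528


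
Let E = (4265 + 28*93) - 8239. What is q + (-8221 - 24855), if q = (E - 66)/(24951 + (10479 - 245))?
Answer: -1163780496/35185 ≈ -33076.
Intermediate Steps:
E = -1370 (E = (4265 + 2604) - 8239 = 6869 - 8239 = -1370)
q = -1436/35185 (q = (-1370 - 66)/(24951 + (10479 - 245)) = -1436/(24951 + 10234) = -1436/35185 ≈ -0.040813)
q + (-8221 - 24855) = -1436/35185 + (-8221 - 24855) = -1436/35185 - 33076 = -1163780496/35185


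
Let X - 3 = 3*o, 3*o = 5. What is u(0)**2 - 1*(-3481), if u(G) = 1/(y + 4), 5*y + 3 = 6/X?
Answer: 17548121/5041 ≈ 3481.1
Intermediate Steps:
o = 5/3 (o = (1/3)*5 = 5/3 ≈ 1.6667)
X = 8 (X = 3 + 3*(5/3) = 3 + 5 = 8)
y = -9/20 (y = -3/5 + (6/8)/5 = -3/5 + (6*(1/8))/5 = -3/5 + (1/5)*(3/4) = -3/5 + 3/20 = -9/20 ≈ -0.45000)
u(G) = 20/71 (u(G) = 1/(-9/20 + 4) = 1/(71/20) = 20/71)
u(0)**2 - 1*(-3481) = (20/71)**2 - 1*(-3481) = 400/5041 + 3481 = 17548121/5041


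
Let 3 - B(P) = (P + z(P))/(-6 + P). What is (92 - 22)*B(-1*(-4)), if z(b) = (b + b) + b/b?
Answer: 665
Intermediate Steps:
z(b) = 1 + 2*b (z(b) = 2*b + 1 = 1 + 2*b)
B(P) = 3 - (1 + 3*P)/(-6 + P) (B(P) = 3 - (P + (1 + 2*P))/(-6 + P) = 3 - (1 + 3*P)/(-6 + P))
(92 - 22)*B(-1*(-4)) = (92 - 22)*(-19/(-6 - 1*(-4))) = 70*(-19/(-6 + 4)) = 70*(-19/(-2)) = 70*(-19*(-½)) = 70*(19/2) = 665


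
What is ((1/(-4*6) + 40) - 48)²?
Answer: 37249/576 ≈ 64.668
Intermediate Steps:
((1/(-4*6) + 40) - 48)² = ((1/(-24) + 40) - 48)² = ((-1/24 + 40) - 48)² = (959/24 - 48)² = (-193/24)² = 37249/576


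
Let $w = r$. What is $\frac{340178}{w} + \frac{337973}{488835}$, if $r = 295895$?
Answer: $\frac{53259086693}{28928766465} \approx 1.841$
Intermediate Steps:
$w = 295895$
$\frac{340178}{w} + \frac{337973}{488835} = \frac{340178}{295895} + \frac{337973}{488835} = \frac{53259086693}{28928766465}$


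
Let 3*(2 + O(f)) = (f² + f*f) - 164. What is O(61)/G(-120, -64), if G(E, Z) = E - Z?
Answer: -303/7 ≈ -43.286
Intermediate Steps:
O(f) = -170/3 + 2*f²/3 (O(f) = -2 + ((f² + f*f) - 164)/3 = -2 + ((f² + f²) - 164)/3 = -2 + (2*f² - 164)/3 = -2 + (-164 + 2*f²)/3 = -2 + (-164/3 + 2*f²/3) = -170/3 + 2*f²/3)
O(61)/G(-120, -64) = (-170/3 + (⅔)*61²)/(-120 - 1*(-64)) = (-170/3 + (⅔)*3721)/(-120 + 64) = (-170/3 + 7442/3)/(-56) = 2424*(-1/56) = -303/7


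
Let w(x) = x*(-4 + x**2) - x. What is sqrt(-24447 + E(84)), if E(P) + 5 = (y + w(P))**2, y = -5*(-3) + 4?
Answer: 23*sqrt(663181133) ≈ 5.9230e+5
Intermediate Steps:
y = 19 (y = 15 + 4 = 19)
w(x) = -x + x*(-4 + x**2)
E(P) = -5 + (19 + P*(-5 + P**2))**2
sqrt(-24447 + E(84)) = sqrt(-24447 + (-5 + (19 + 84*(-5 + 84**2))**2)) = sqrt(-24447 + (-5 + (19 + 84*(-5 + 7056))**2)) = sqrt(-24447 + (-5 + (19 + 84*7051)**2)) = sqrt(-24447 + (-5 + (19 + 592284)**2)) = sqrt(-24447 + (-5 + 592303**2)) = sqrt(-24447 + (-5 + 350822843809)) = sqrt(-24447 + 350822843804) = sqrt(350822819357) = 23*sqrt(663181133)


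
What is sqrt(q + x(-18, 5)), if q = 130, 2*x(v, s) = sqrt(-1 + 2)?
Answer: 3*sqrt(58)/2 ≈ 11.424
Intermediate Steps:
x(v, s) = 1/2 (x(v, s) = sqrt(-1 + 2)/2 = sqrt(1)/2 = (1/2)*1 = 1/2)
sqrt(q + x(-18, 5)) = sqrt(130 + 1/2) = sqrt(261/2) = 3*sqrt(58)/2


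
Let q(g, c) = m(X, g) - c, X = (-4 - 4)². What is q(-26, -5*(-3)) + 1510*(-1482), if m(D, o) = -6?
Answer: -2237841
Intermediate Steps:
X = 64 (X = (-8)² = 64)
q(g, c) = -6 - c
q(-26, -5*(-3)) + 1510*(-1482) = (-6 - (-5)*(-3)) + 1510*(-1482) = (-6 - 1*15) - 2237820 = (-6 - 15) - 2237820 = -21 - 2237820 = -2237841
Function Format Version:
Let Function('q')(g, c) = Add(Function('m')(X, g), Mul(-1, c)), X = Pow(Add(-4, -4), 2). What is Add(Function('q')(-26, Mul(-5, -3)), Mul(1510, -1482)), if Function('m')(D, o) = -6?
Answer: -2237841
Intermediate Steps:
X = 64 (X = Pow(-8, 2) = 64)
Function('q')(g, c) = Add(-6, Mul(-1, c))
Add(Function('q')(-26, Mul(-5, -3)), Mul(1510, -1482)) = Add(Add(-6, Mul(-1, Mul(-5, -3))), Mul(1510, -1482)) = Add(Add(-6, Mul(-1, 15)), -2237820) = Add(Add(-6, -15), -2237820) = Add(-21, -2237820) = -2237841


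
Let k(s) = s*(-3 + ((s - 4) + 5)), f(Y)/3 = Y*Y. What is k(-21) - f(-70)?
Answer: -14217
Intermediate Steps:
f(Y) = 3*Y**2 (f(Y) = 3*(Y*Y) = 3*Y**2)
k(s) = s*(-2 + s) (k(s) = s*(-3 + ((-4 + s) + 5)) = s*(-3 + (1 + s)) = s*(-2 + s))
k(-21) - f(-70) = -21*(-2 - 21) - 3*(-70)**2 = -21*(-23) - 3*4900 = 483 - 1*14700 = 483 - 14700 = -14217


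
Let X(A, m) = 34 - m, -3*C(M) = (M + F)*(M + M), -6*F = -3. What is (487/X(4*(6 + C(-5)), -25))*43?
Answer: 20941/59 ≈ 354.93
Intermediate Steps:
F = ½ (F = -⅙*(-3) = ½ ≈ 0.50000)
C(M) = -2*M*(½ + M)/3 (C(M) = -(M + ½)*(M + M)/3 = -(½ + M)*2*M/3 = -2*M*(½ + M)/3)
(487/X(4*(6 + C(-5)), -25))*43 = (487/(34 - 1*(-25)))*43 = (487/(34 + 25))*43 = (487/59)*43 = 20941/59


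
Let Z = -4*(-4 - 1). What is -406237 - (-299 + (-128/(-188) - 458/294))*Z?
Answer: -2765254433/6909 ≈ -4.0024e+5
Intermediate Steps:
Z = 20 (Z = -4*(-5) = 20)
-406237 - (-299 + (-128/(-188) - 458/294))*Z = -406237 - (-299 + (-128/(-188) - 458/294))*20 = -406237 - (-299 + (-128*(-1/188) - 458*1/294))*20 = -406237 - (-299 + (32/47 - 229/147))*20 = -406237 - (-299 - 6059/6909)*20 = -406237 - (-2071850)*20/6909 = -406237 - 1*(-41437000/6909) = -406237 + 41437000/6909 = -2765254433/6909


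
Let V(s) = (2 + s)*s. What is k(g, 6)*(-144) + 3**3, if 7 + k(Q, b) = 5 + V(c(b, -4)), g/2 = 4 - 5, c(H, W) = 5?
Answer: -4725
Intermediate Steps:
g = -2 (g = 2*(4 - 5) = 2*(-1) = -2)
V(s) = s*(2 + s)
k(Q, b) = 33 (k(Q, b) = -7 + (5 + 5*(2 + 5)) = -7 + (5 + 5*7) = -7 + (5 + 35) = -7 + 40 = 33)
k(g, 6)*(-144) + 3**3 = 33*(-144) + 3**3 = -4752 + 27 = -4725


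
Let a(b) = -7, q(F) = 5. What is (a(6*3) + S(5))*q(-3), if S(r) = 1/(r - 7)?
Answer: -75/2 ≈ -37.500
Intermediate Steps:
S(r) = 1/(-7 + r)
(a(6*3) + S(5))*q(-3) = (-7 + 1/(-7 + 5))*5 = (-7 + 1/(-2))*5 = (-7 - ½)*5 = -15/2*5 = -75/2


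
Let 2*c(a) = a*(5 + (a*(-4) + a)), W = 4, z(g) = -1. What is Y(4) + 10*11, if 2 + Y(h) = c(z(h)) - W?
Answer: 100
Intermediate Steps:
c(a) = a*(5 - 3*a)/2 (c(a) = (a*(5 + (a*(-4) + a)))/2 = (a*(5 + (-4*a + a)))/2 = (a*(5 - 3*a))/2 = a*(5 - 3*a)/2)
Y(h) = -10 (Y(h) = -2 + ((½)*(-1)*(5 - 3*(-1)) - 1*4) = -2 + ((½)*(-1)*(5 + 3) - 4) = -2 + ((½)*(-1)*8 - 4) = -2 + (-4 - 4) = -2 - 8 = -10)
Y(4) + 10*11 = -10 + 10*11 = -10 + 110 = 100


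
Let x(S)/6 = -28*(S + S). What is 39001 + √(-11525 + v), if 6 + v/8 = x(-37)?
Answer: 39001 + √87883 ≈ 39297.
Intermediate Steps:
x(S) = -336*S (x(S) = 6*(-28*(S + S)) = 6*(-56*S) = -336*S)
v = 99408 (v = -48 + 8*(-336*(-37)) = -48 + 8*12432 = -48 + 99456 = 99408)
39001 + √(-11525 + v) = 39001 + √(-11525 + 99408) = 39001 + √87883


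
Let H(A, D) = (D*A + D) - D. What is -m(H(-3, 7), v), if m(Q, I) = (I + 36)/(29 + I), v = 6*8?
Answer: -12/11 ≈ -1.0909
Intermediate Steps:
v = 48
H(A, D) = A*D (H(A, D) = (A*D + D) - D = (D + A*D) - D = A*D)
m(Q, I) = (36 + I)/(29 + I)
-m(H(-3, 7), v) = -(36 + 48)/(29 + 48) = -84/77 = -1*12/11 = -12/11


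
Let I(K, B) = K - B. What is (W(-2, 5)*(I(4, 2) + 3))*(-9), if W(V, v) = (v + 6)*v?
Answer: -2475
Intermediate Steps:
W(V, v) = v*(6 + v) (W(V, v) = (6 + v)*v = v*(6 + v))
(W(-2, 5)*(I(4, 2) + 3))*(-9) = ((5*(6 + 5))*((4 - 1*2) + 3))*(-9) = ((5*11)*((4 - 2) + 3))*(-9) = (55*(2 + 3))*(-9) = (55*5)*(-9) = 275*(-9) = -2475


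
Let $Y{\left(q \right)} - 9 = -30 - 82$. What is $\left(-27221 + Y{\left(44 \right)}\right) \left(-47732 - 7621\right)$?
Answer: $1512465372$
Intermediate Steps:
$Y{\left(q \right)} = -103$ ($Y{\left(q \right)} = 9 - 112 = -103$)
$\left(-27221 + Y{\left(44 \right)}\right) \left(-47732 - 7621\right) = \left(-27221 - 103\right) \left(-47732 - 7621\right) = \left(-27324\right) \left(-55353\right) = 1512465372$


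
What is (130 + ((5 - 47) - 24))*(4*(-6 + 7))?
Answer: 256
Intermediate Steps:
(130 + ((5 - 47) - 24))*(4*(-6 + 7)) = (130 + (-42 - 24))*(4*1) = (130 - 66)*4 = 64*4 = 256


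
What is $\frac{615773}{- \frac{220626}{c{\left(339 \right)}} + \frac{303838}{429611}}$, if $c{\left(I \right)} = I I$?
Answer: $- \frac{3377947706595007}{6651776632} \approx -5.0783 \cdot 10^{5}$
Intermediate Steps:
$c{\left(I \right)} = I^{2}$
$\frac{615773}{- \frac{220626}{c{\left(339 \right)}} + \frac{303838}{429611}} = \frac{615773}{- \frac{220626}{339^{2}} + \frac{303838}{429611}} = \frac{615773}{- \frac{220626}{114921} + 303838 \cdot \frac{1}{429611}} = \frac{615773}{\left(-220626\right) \frac{1}{114921} + \frac{303838}{429611}} = \frac{615773}{- \frac{24514}{12769} + \frac{303838}{429611}} = \frac{615773}{- \frac{6651776632}{5485702859}} = 615773 \left(- \frac{5485702859}{6651776632}\right) = - \frac{3377947706595007}{6651776632}$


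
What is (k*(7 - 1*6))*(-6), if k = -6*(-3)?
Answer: -108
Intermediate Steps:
k = 18
(k*(7 - 1*6))*(-6) = (18*(7 - 1*6))*(-6) = (18*(7 - 6))*(-6) = (18*1)*(-6) = 18*(-6) = -108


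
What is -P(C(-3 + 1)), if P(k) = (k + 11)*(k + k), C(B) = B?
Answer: 36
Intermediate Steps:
P(k) = 2*k*(11 + k) (P(k) = (11 + k)*(2*k) = 2*k*(11 + k))
-P(C(-3 + 1)) = -2*(-3 + 1)*(11 + (-3 + 1)) = -2*(-2)*(11 - 2) = -2*(-2)*9 = -1*(-36) = 36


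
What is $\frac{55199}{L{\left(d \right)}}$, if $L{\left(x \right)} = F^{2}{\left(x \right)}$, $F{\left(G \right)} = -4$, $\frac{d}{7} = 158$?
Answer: $\frac{55199}{16} \approx 3449.9$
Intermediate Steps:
$d = 1106$ ($d = 7 \cdot 158 = 1106$)
$L{\left(x \right)} = 16$ ($L{\left(x \right)} = \left(-4\right)^{2} = 16$)
$\frac{55199}{L{\left(d \right)}} = \frac{55199}{16}$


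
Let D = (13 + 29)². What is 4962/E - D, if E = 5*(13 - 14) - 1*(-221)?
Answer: -62677/36 ≈ -1741.0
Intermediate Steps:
E = 216 (E = 5*(-1) + 221 = -5 + 221 = 216)
D = 1764 (D = 42² = 1764)
4962/E - D = 4962/216 - 1*1764 = 4962*(1/216) - 1764 = 827/36 - 1764 = -62677/36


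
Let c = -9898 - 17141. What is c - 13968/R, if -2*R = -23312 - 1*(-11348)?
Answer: -26960211/997 ≈ -27041.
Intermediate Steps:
R = 5982 (R = -(-23312 - 1*(-11348))/2 = -(-23312 + 11348)/2 = -1/2*(-11964) = 5982)
c = -27039
c - 13968/R = -27039 - 13968/5982 = -27039 - 1*2328/997 = -27039 - 2328/997 = -26960211/997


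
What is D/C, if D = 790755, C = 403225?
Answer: 158151/80645 ≈ 1.9611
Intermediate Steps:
D/C = 790755/403225 = 790755*(1/403225) = 158151/80645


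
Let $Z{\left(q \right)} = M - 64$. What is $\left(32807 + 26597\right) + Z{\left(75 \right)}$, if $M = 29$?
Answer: $59369$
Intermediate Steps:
$Z{\left(q \right)} = -35$ ($Z{\left(q \right)} = 29 - 64 = -35$)
$\left(32807 + 26597\right) + Z{\left(75 \right)} = \left(32807 + 26597\right) - 35 = 59404 - 35 = 59369$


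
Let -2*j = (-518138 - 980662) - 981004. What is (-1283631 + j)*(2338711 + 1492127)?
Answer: -167518714902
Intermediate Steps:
j = 1239902 (j = -((-518138 - 980662) - 981004)/2 = -(-1498800 - 981004)/2 = -½*(-2479804) = 1239902)
(-1283631 + j)*(2338711 + 1492127) = (-1283631 + 1239902)*(2338711 + 1492127) = -43729*3830838 = -167518714902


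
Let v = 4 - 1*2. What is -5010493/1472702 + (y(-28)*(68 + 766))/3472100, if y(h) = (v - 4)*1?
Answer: -4349847303059/1278342153550 ≈ -3.4027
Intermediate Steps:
v = 2 (v = 4 - 2 = 2)
y(h) = -2 (y(h) = (2 - 4)*1 = -2*1 = -2)
-5010493/1472702 + (y(-28)*(68 + 766))/3472100 = -5010493/1472702 - 2*(68 + 766)/3472100 = -5010493*1/1472702 - 2*834*(1/3472100) = -5010493/1472702 - 1668*1/3472100 = -5010493/1472702 - 417/868025 = -4349847303059/1278342153550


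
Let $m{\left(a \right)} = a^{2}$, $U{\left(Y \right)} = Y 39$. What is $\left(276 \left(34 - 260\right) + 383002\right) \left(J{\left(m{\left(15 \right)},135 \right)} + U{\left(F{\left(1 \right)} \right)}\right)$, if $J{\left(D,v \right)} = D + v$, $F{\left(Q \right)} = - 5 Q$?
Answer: $52903290$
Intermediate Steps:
$U{\left(Y \right)} = 39 Y$
$\left(276 \left(34 - 260\right) + 383002\right) \left(J{\left(m{\left(15 \right)},135 \right)} + U{\left(F{\left(1 \right)} \right)}\right) = \left(276 \left(34 - 260\right) + 383002\right) \left(\left(15^{2} + 135\right) + 39 \left(\left(-5\right) 1\right)\right) = \left(276 \left(-226\right) + 383002\right) \left(\left(225 + 135\right) + 39 \left(-5\right)\right) = \left(-62376 + 383002\right) \left(360 - 195\right) = 320626 \cdot 165 = 52903290$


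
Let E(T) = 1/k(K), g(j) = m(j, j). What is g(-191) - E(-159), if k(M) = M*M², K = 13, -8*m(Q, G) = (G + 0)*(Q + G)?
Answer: -80148761/8788 ≈ -9120.3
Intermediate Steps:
m(Q, G) = -G*(G + Q)/8 (m(Q, G) = -(G + 0)*(Q + G)/8 = -G*(G + Q)/8)
k(M) = M³
g(j) = -j²/4 (g(j) = -j*(j + j)/8 = -j*2*j/8 = -j²/4)
E(T) = 1/2197 (E(T) = 1/(13³) = 1/2197)
g(-191) - E(-159) = -¼*(-191)² - 1*1/2197 = -¼*36481 - 1/2197 = -36481/4 - 1/2197 = -80148761/8788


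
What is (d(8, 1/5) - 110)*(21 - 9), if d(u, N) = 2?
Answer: -1296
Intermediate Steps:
(d(8, 1/5) - 110)*(21 - 9) = (2 - 110)*(21 - 9) = -108*12 = -1296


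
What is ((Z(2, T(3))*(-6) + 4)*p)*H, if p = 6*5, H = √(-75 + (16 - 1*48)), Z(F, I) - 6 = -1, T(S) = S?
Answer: -780*I*√107 ≈ -8068.4*I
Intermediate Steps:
Z(F, I) = 5 (Z(F, I) = 6 - 1 = 5)
H = I*√107 (H = √(-75 + (16 - 48)) = √(-75 - 32) = √(-107) = I*√107 ≈ 10.344*I)
p = 30
((Z(2, T(3))*(-6) + 4)*p)*H = ((5*(-6) + 4)*30)*(I*√107) = ((-30 + 4)*30)*(I*√107) = (-26*30)*(I*√107) = -780*I*√107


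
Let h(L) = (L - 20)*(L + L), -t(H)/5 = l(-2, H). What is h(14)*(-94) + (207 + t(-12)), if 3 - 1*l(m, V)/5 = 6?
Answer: 16074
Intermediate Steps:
l(m, V) = -15 (l(m, V) = 15 - 5*6 = 15 - 30 = -15)
t(H) = 75 (t(H) = -5*(-15) = 75)
h(L) = 2*L*(-20 + L) (h(L) = (-20 + L)*(2*L) = 2*L*(-20 + L))
h(14)*(-94) + (207 + t(-12)) = (2*14*(-20 + 14))*(-94) + (207 + 75) = (2*14*(-6))*(-94) + 282 = -168*(-94) + 282 = 15792 + 282 = 16074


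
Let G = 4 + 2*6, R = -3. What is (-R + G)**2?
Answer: 361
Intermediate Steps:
G = 16 (G = 4 + 12 = 16)
(-R + G)**2 = (-1*(-3) + 16)**2 = (3 + 16)**2 = 19**2 = 361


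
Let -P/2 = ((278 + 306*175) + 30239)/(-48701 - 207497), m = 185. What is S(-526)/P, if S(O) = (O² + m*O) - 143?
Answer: 22958287077/84067 ≈ 2.7310e+5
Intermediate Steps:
S(O) = -143 + O² + 185*O (S(O) = (O² + 185*O) - 143 = -143 + O² + 185*O)
P = 84067/128099 (P = -2*((278 + 306*175) + 30239)/(-48701 - 207497) = -2*((278 + 53550) + 30239)/(-256198) = -2*(53828 + 30239)*(-1)/256198 = -168134*(-1)/256198 = -2*(-84067/256198) = 84067/128099 ≈ 0.65627)
S(-526)/P = (-143 + (-526)² + 185*(-526))/(84067/128099) = (-143 + 276676 - 97310)*(128099/84067) = 179223*(128099/84067) = 22958287077/84067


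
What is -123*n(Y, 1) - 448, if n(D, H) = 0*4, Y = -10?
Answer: -448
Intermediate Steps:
n(D, H) = 0
-123*n(Y, 1) - 448 = -123*0 - 448 = 0 - 448 = -448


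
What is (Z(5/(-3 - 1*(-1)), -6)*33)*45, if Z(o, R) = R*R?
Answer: 53460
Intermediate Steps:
Z(o, R) = R²
(Z(5/(-3 - 1*(-1)), -6)*33)*45 = ((-6)²*33)*45 = (36*33)*45 = 1188*45 = 53460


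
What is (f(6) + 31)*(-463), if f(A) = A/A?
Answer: -14816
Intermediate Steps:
f(A) = 1
(f(6) + 31)*(-463) = (1 + 31)*(-463) = 32*(-463) = -14816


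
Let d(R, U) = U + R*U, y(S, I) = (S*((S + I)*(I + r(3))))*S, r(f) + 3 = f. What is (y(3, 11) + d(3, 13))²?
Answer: 2067844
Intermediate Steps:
r(f) = -3 + f
y(S, I) = I*S²*(I + S) (y(S, I) = (S*((S + I)*(I + (-3 + 3))))*S = (S*((I + S)*(I + 0)))*S = (S*((I + S)*I))*S = (S*(I*(I + S)))*S = (I*S*(I + S))*S = I*S²*(I + S))
(y(3, 11) + d(3, 13))² = (11*3²*(11 + 3) + 13*(1 + 3))² = (11*9*14 + 13*4)² = (1386 + 52)² = 1438² = 2067844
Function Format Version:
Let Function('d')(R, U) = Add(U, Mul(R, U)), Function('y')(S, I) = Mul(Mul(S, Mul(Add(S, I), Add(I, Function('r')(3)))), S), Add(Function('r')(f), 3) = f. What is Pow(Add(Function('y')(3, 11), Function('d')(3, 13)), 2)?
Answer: 2067844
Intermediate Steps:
Function('r')(f) = Add(-3, f)
Function('y')(S, I) = Mul(I, Pow(S, 2), Add(I, S)) (Function('y')(S, I) = Mul(Mul(S, Mul(Add(S, I), Add(I, Add(-3, 3)))), S) = Mul(Mul(S, Mul(Add(I, S), Add(I, 0))), S) = Mul(Mul(S, Mul(Add(I, S), I)), S) = Mul(Mul(S, Mul(I, Add(I, S))), S) = Mul(Mul(I, S, Add(I, S)), S) = Mul(I, Pow(S, 2), Add(I, S)))
Pow(Add(Function('y')(3, 11), Function('d')(3, 13)), 2) = Pow(Add(Mul(11, Pow(3, 2), Add(11, 3)), Mul(13, Add(1, 3))), 2) = Pow(Add(Mul(11, 9, 14), Mul(13, 4)), 2) = Pow(Add(1386, 52), 2) = Pow(1438, 2) = 2067844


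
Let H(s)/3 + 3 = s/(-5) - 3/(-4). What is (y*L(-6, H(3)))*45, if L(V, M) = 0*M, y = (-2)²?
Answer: 0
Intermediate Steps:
y = 4
H(s) = -27/4 - 3*s/5 (H(s) = -9 + 3*(s/(-5) - 3/(-4)) = -9 + 3*(s*(-⅕) - 3*(-¼)) = -9 + 3*(-s/5 + ¾) = -9 + 3*(¾ - s/5) = -9 + (9/4 - 3*s/5) = -27/4 - 3*s/5)
L(V, M) = 0
(y*L(-6, H(3)))*45 = (4*0)*45 = 0*45 = 0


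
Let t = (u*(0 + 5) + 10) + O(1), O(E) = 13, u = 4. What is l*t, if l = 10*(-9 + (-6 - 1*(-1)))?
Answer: -6020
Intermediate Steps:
l = -140 (l = 10*(-9 + (-6 + 1)) = 10*(-9 - 5) = 10*(-14) = -140)
t = 43 (t = (4*(0 + 5) + 10) + 13 = (4*5 + 10) + 13 = (20 + 10) + 13 = 30 + 13 = 43)
l*t = -140*43 = -6020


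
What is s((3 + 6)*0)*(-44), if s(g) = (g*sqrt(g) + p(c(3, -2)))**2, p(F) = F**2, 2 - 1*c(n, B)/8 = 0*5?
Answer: -2883584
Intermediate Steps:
c(n, B) = 16 (c(n, B) = 16 - 0*5 = 16 - 8*0 = 16 + 0 = 16)
s(g) = (256 + g**(3/2))**2 (s(g) = (g*sqrt(g) + 16**2)**2 = (g**(3/2) + 256)**2 = (256 + g**(3/2))**2)
s((3 + 6)*0)*(-44) = (256 + ((3 + 6)*0)**(3/2))**2*(-44) = (256 + (9*0)**(3/2))**2*(-44) = (256 + 0**(3/2))**2*(-44) = (256 + 0)**2*(-44) = 256**2*(-44) = 65536*(-44) = -2883584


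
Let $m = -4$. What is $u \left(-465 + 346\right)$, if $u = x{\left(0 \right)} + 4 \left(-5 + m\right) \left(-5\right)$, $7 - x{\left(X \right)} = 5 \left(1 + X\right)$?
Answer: $-21658$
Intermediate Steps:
$x{\left(X \right)} = 2 - 5 X$ ($x{\left(X \right)} = 7 - 5 \left(1 + X\right) = 7 - \left(5 + 5 X\right) = 2 - 5 X$)
$u = 182$ ($u = \left(2 - 0\right) + 4 \left(-5 - 4\right) \left(-5\right) = \left(2 + 0\right) + 4 \left(\left(-9\right) \left(-5\right)\right) = 2 + 4 \cdot 45 = 2 + 180 = 182$)
$u \left(-465 + 346\right) = 182 \left(-465 + 346\right) = 182 \left(-119\right) = -21658$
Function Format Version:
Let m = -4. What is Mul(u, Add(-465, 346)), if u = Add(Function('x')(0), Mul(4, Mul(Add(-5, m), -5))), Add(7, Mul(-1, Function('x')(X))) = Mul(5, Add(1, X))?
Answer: -21658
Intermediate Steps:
Function('x')(X) = Add(2, Mul(-5, X)) (Function('x')(X) = Add(7, Mul(-1, Mul(5, Add(1, X)))) = Add(7, Mul(-1, Add(5, Mul(5, X)))) = Add(7, Add(-5, Mul(-5, X))) = Add(2, Mul(-5, X)))
u = 182 (u = Add(Add(2, Mul(-5, 0)), Mul(4, Mul(Add(-5, -4), -5))) = Add(Add(2, 0), Mul(4, Mul(-9, -5))) = Add(2, Mul(4, 45)) = Add(2, 180) = 182)
Mul(u, Add(-465, 346)) = Mul(182, Add(-465, 346)) = Mul(182, -119) = -21658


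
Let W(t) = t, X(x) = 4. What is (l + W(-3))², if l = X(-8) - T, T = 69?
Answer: 4624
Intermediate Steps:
l = -65 (l = 4 - 1*69 = 4 - 69 = -65)
(l + W(-3))² = (-65 - 3)² = (-68)² = 4624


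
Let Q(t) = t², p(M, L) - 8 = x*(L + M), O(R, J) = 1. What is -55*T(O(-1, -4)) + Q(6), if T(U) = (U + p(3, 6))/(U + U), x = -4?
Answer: 1557/2 ≈ 778.50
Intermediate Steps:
p(M, L) = 8 - 4*L - 4*M (p(M, L) = 8 - 4*(L + M) = 8 + (-4*L - 4*M) = 8 - 4*L - 4*M)
T(U) = (-28 + U)/(2*U) (T(U) = (U + (8 - 4*6 - 4*3))/(U + U) = (U + (8 - 24 - 12))/((2*U)) = (U - 28)*(1/(2*U)) = (-28 + U)*(1/(2*U)) = (-28 + U)/(2*U))
-55*T(O(-1, -4)) + Q(6) = -55*(-28 + 1)/(2*1) + 6² = -55*(-27)/2 + 36 = -55*(-27/2) + 36 = 1485/2 + 36 = 1557/2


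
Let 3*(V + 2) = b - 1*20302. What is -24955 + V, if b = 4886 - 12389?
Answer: -102676/3 ≈ -34225.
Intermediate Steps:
b = -7503
V = -27811/3 (V = -2 + (-7503 - 1*20302)/3 = -2 + (-7503 - 20302)/3 = -2 + (1/3)*(-27805) = -2 - 27805/3 = -27811/3 ≈ -9270.3)
-24955 + V = -24955 - 27811/3 = -102676/3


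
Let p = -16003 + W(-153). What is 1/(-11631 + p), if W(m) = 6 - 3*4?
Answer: -1/27640 ≈ -3.6179e-5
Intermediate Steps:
W(m) = -6 (W(m) = 6 - 12 = -6)
p = -16009 (p = -16003 - 6 = -16009)
1/(-11631 + p) = 1/(-11631 - 16009) = 1/(-27640) = -1/27640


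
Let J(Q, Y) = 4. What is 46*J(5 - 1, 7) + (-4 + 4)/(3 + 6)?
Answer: 184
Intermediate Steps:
46*J(5 - 1, 7) + (-4 + 4)/(3 + 6) = 46*4 + (-4 + 4)/(3 + 6) = 184 + 0/9 = 184 + 0*(⅑) = 184 + 0 = 184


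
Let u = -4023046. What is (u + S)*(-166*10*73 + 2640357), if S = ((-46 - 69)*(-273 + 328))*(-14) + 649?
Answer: -9910056883919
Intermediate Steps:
S = 89199 (S = -115*55*(-14) + 649 = -6325*(-14) + 649 = 88550 + 649 = 89199)
(u + S)*(-166*10*73 + 2640357) = (-4023046 + 89199)*(-166*10*73 + 2640357) = -3933847*(-1660*73 + 2640357) = -3933847*(-121180 + 2640357) = -3933847*2519177 = -9910056883919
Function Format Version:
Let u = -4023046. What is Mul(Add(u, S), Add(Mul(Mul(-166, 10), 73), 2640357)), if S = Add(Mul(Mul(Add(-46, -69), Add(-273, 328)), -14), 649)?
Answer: -9910056883919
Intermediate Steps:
S = 89199 (S = Add(Mul(Mul(-115, 55), -14), 649) = Add(Mul(-6325, -14), 649) = Add(88550, 649) = 89199)
Mul(Add(u, S), Add(Mul(Mul(-166, 10), 73), 2640357)) = Mul(Add(-4023046, 89199), Add(Mul(Mul(-166, 10), 73), 2640357)) = Mul(-3933847, Add(Mul(-1660, 73), 2640357)) = Mul(-3933847, Add(-121180, 2640357)) = Mul(-3933847, 2519177) = -9910056883919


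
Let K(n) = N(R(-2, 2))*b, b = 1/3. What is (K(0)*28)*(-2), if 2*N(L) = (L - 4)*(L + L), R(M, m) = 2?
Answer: 224/3 ≈ 74.667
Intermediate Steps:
b = ⅓ ≈ 0.33333
N(L) = L*(-4 + L) (N(L) = ((L - 4)*(L + L))/2 = ((-4 + L)*(2*L))/2 = (2*L*(-4 + L))/2 = L*(-4 + L))
K(n) = -4/3 (K(n) = (2*(-4 + 2))*(⅓) = (2*(-2))*(⅓) = -4*⅓ = -4/3)
(K(0)*28)*(-2) = -4/3*28*(-2) = -112/3*(-2) = 224/3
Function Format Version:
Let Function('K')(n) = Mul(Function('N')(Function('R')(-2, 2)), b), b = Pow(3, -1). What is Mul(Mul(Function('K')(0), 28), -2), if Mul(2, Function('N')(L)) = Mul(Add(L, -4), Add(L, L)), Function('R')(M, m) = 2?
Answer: Rational(224, 3) ≈ 74.667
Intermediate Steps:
b = Rational(1, 3) ≈ 0.33333
Function('N')(L) = Mul(L, Add(-4, L)) (Function('N')(L) = Mul(Rational(1, 2), Mul(Add(L, -4), Add(L, L))) = Mul(Rational(1, 2), Mul(Add(-4, L), Mul(2, L))) = Mul(Rational(1, 2), Mul(2, L, Add(-4, L))) = Mul(L, Add(-4, L)))
Function('K')(n) = Rational(-4, 3) (Function('K')(n) = Mul(Mul(2, Add(-4, 2)), Rational(1, 3)) = Mul(Mul(2, -2), Rational(1, 3)) = Mul(-4, Rational(1, 3)) = Rational(-4, 3))
Mul(Mul(Function('K')(0), 28), -2) = Mul(Mul(Rational(-4, 3), 28), -2) = Mul(Rational(-112, 3), -2) = Rational(224, 3)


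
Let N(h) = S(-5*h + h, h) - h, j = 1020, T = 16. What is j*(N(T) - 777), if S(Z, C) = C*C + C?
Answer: -531420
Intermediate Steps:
S(Z, C) = C + C² (S(Z, C) = C² + C = C + C²)
N(h) = -h + h*(1 + h) (N(h) = h*(1 + h) - h = -h + h*(1 + h))
j*(N(T) - 777) = 1020*(16² - 777) = 1020*(256 - 777) = 1020*(-521) = -531420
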